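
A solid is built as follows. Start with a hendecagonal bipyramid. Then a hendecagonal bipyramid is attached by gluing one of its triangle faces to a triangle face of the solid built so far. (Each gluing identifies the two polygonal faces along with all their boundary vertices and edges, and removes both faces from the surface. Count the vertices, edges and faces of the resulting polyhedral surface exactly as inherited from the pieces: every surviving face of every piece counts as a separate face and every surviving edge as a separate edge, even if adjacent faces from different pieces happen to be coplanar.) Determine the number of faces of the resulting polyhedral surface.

A hendecagonal bipyramid: V=13, E=33, F=22.
Attach a hendecagonal bipyramid (V=13, E=33, F=22) along a 3-gon: merge 3 vertices and 3 edges, delete both glued faces → V=23, E=63, F=42.
Check: V − E + F = 23 − 63 + 42 = 2.

42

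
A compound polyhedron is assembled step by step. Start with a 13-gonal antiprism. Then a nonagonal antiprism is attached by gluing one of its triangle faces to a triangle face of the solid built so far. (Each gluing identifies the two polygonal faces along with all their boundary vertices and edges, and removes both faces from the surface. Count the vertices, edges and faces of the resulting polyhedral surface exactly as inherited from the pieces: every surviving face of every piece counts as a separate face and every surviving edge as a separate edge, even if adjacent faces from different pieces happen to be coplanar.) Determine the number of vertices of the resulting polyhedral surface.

A 13-gonal antiprism: V=26, E=52, F=28.
Attach a nonagonal antiprism (V=18, E=36, F=20) along a 3-gon: merge 3 vertices and 3 edges, delete both glued faces → V=41, E=85, F=46.
Check: V − E + F = 41 − 85 + 46 = 2.

41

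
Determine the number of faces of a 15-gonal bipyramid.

A bipyramid over an n-gon has 2n triangular faces and n + 2 vertices: V = 15 + 2 = 17, E = 3·15 = 45, F = 2·15 = 30.

30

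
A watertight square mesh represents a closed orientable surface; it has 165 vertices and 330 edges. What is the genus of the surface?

1

Every face is a square and each edge borders two faces, so 4F = 2·330, giving F = 165.
χ = V − E + F = 165 − 330 + 165 = 0.
For a closed orientable surface χ = 2 − 2g, so g = (2 − (0))/2 = 1.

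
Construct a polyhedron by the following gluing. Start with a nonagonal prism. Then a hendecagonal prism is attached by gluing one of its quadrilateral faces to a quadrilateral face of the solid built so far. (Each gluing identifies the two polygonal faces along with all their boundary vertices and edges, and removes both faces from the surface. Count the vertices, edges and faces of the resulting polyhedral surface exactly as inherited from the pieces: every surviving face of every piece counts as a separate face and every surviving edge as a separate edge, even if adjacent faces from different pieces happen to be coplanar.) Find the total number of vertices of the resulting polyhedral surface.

36

A nonagonal prism: V=18, E=27, F=11.
Attach a hendecagonal prism (V=22, E=33, F=13) along a 4-gon: merge 4 vertices and 4 edges, delete both glued faces → V=36, E=56, F=22.
Check: V − E + F = 36 − 56 + 22 = 2.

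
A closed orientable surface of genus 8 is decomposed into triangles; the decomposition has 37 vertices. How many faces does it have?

χ = 2 − 2·8 = -14, and every face is a triangle so 3F = 2E.
V − E + F = -14 with E = 3F/2 gives 37 − (3/2 − 1)·F = -14, so F = 102 and E = 153.

102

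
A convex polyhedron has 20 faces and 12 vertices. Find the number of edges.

Here V − E + F = 2.
E = V + F − (2) = 12 + 20 − (2) = 30.

30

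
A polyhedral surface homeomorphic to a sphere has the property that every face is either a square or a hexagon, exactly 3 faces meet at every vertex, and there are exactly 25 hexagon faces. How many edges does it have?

87

Let x be the number of squares; then F = 25 + x.
Edge–face incidences: 2E = 6·25 + 4·x = 150 + 4x.
Every vertex has degree 3, so 3V = 2E.
Euler: V − E + F = 2 ⇒ (2E)/3 − E + (25 + x) = 2.
Multiply by 6: 2·(2E) − 3·(2E) + 6·(25 + x) = 12, i.e. 150 + 6x − (150 + 4x) = 12.
Collecting terms: 2x = 12, so x = 6.
Then 2E = 150 + 4·6 = 174, so E = 87, V = 2E/3 = 58, F = 25 + 6 = 31.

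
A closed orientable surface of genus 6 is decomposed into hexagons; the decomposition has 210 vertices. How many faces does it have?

110

χ = 2 − 2·6 = -10, and every face is a hexagon so 6F = 2E.
V − E + F = -10 with E = 6F/2 gives 210 − (6/2 − 1)·F = -10, so F = 110 and E = 330.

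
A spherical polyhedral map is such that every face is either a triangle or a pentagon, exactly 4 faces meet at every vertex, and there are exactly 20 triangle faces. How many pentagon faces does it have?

Let x be the number of pentagons; then F = 20 + x.
Edge–face incidences: 2E = 3·20 + 5·x = 60 + 5x.
Every vertex has degree 4, so 4V = 2E.
Euler: V − E + F = 2 ⇒ (2E)/4 − E + (20 + x) = 2.
Multiply by 8: 2·(2E) − 4·(2E) + 8·(20 + x) = 16, i.e. 160 + 8x − 2·(60 + 5x) = 16.
Collecting terms: −2x + 40 = 16, so −2x = −24, so x = 12.
Then 2E = 60 + 5·12 = 120, so E = 60, V = 2E/4 = 30, F = 20 + 12 = 32.

12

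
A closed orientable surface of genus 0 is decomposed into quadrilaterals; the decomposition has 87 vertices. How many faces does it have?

χ = 2 − 2·0 = 2, and every face is a square so 4F = 2E.
V − E + F = 2 with E = 4F/2 gives 87 − (4/2 − 1)·F = 2, so F = 85 and E = 170.

85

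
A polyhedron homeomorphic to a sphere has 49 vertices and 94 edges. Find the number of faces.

47

Here V − E + F = 2.
F = 2 − V + E = 2 − 49 + 94 = 47.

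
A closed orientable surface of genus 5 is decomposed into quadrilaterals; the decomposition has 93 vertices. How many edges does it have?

χ = 2 − 2·5 = -8, and every face is a square so 4F = 2E.
V − E + F = -8 with E = 4F/2 gives 93 − (4/2 − 1)·F = -8, so F = 101 and E = 202.

202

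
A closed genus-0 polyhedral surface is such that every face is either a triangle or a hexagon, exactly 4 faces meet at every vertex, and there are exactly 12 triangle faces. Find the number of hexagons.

2

Let x be the number of hexagons; then F = 12 + x.
Edge–face incidences: 2E = 3·12 + 6·x = 36 + 6x.
Every vertex has degree 4, so 4V = 2E.
Euler: V − E + F = 2 ⇒ (2E)/4 − E + (12 + x) = 2.
Multiply by 8: 2·(2E) − 4·(2E) + 8·(12 + x) = 16, i.e. 96 + 8x − 2·(36 + 6x) = 16.
Collecting terms: −4x + 24 = 16, so −4x = −8, so x = 2.
Then 2E = 36 + 6·2 = 48, so E = 24, V = 2E/4 = 12, F = 12 + 2 = 14.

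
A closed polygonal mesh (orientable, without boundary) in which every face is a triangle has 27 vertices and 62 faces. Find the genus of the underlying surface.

Every face is a triangle, so 2E = 3·62 = 186, giving E = 93.
χ = V − E + F = 27 − 93 + 62 = -4.
For a closed orientable surface χ = 2 − 2g, so g = (2 − (-4))/2 = 3.

3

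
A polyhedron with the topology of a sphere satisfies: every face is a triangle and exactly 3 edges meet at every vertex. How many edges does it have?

6

Each face has 3 edges and each edge borders two faces, so 2E = 3F.
Each vertex has degree 3, so 3V = 2E and hence V = 3F/3.
Euler: V − E + F = 2 ⇒ (3F/3) − (3F/2) + F = 2.
Multiply by 6: (6 − 9 + 6)F = 12, i.e. 3F = 12.
So F = 4, E = 3·4/2 = 6, V = 3·4/3 = 4.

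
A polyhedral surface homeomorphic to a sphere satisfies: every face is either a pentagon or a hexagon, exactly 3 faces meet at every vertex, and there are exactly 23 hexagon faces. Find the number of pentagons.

12

Let x be the number of pentagons; then F = 23 + x.
Edge–face incidences: 2E = 6·23 + 5·x = 138 + 5x.
Every vertex has degree 3, so 3V = 2E.
Euler: V − E + F = 2 ⇒ (2E)/3 − E + (23 + x) = 2.
Multiply by 6: 2·(2E) − 3·(2E) + 6·(23 + x) = 12, i.e. 138 + 6x − (138 + 5x) = 12.
Collecting terms: x = 12.
Then 2E = 138 + 5·12 = 198, so E = 99, V = 2E/3 = 66, F = 23 + 12 = 35.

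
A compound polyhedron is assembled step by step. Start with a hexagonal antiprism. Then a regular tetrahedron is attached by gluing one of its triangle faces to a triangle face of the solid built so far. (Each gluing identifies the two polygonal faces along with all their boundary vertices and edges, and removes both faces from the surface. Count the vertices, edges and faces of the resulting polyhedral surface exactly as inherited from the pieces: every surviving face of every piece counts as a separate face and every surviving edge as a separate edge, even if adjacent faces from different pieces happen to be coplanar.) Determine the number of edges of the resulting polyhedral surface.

27

A hexagonal antiprism: V=12, E=24, F=14.
Attach a regular tetrahedron (V=4, E=6, F=4) along a 3-gon: merge 3 vertices and 3 edges, delete both glued faces → V=13, E=27, F=16.
Check: V − E + F = 13 − 27 + 16 = 2.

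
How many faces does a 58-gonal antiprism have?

118

An antiprism on an n-gon has two n-gon caps and 2n triangles: V = 2·58 = 116, E = 4·58 = 232, F = 2·58 + 2 = 118.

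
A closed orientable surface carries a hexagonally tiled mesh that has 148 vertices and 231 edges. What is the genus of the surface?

4

Every face is a hexagon and each edge borders two faces, so 6F = 2·231, giving F = 77.
χ = V − E + F = 148 − 231 + 77 = -6.
For a closed orientable surface χ = 2 − 2g, so g = (2 − (-6))/2 = 4.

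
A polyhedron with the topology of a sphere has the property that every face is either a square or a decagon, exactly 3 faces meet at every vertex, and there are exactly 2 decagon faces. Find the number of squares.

Let x be the number of squares; then F = 2 + x.
Edge–face incidences: 2E = 10·2 + 4·x = 20 + 4x.
Every vertex has degree 3, so 3V = 2E.
Euler: V − E + F = 2 ⇒ (2E)/3 − E + (2 + x) = 2.
Multiply by 6: 2·(2E) − 3·(2E) + 6·(2 + x) = 12, i.e. 12 + 6x − (20 + 4x) = 12.
Collecting terms: 2x − 8 = 12, so 2x = 20, so x = 10.
Then 2E = 20 + 4·10 = 60, so E = 30, V = 2E/3 = 20, F = 2 + 10 = 12.

10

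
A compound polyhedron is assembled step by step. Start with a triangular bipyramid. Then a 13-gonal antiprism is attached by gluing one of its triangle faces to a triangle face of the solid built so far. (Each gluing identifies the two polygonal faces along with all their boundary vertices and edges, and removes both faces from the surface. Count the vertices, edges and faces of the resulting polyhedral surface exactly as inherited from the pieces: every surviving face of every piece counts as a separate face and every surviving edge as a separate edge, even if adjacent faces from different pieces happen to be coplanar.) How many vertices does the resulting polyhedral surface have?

A triangular bipyramid: V=5, E=9, F=6.
Attach a 13-gonal antiprism (V=26, E=52, F=28) along a 3-gon: merge 3 vertices and 3 edges, delete both glued faces → V=28, E=58, F=32.
Check: V − E + F = 28 − 58 + 32 = 2.

28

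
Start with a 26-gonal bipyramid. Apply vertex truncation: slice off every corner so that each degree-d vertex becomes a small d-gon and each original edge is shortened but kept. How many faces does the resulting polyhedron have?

The base solid has V = 28, E = 78, F = 52.
Truncation replaces each original edge-end by a new vertex, so V′ = 2E = 156.
Each original edge survives, and each old vertex of degree d contributes d new edges; summing degrees gives Σd = 2E, so E′ = E + 2E = 3E = 234.
Each original face survives and each original vertex becomes one new face: F′ = F + V = 80.

80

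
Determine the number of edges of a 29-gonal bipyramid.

87

A bipyramid over an n-gon has 2n triangular faces and n + 2 vertices: V = 29 + 2 = 31, E = 3·29 = 87, F = 2·29 = 58.
Check: V − E + F = 31 − 87 + 58 = 2.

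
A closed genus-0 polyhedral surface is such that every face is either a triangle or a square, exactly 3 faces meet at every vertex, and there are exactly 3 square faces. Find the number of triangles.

2

Let x be the number of triangles; then F = 3 + x.
Edge–face incidences: 2E = 4·3 + 3·x = 12 + 3x.
Every vertex has degree 3, so 3V = 2E.
Euler: V − E + F = 2 ⇒ (2E)/3 − E + (3 + x) = 2.
Multiply by 6: 2·(2E) − 3·(2E) + 6·(3 + x) = 12, i.e. 18 + 6x − (12 + 3x) = 12.
Collecting terms: 3x + 6 = 12, so 3x = 6, so x = 2.
Then 2E = 12 + 3·2 = 18, so E = 9, V = 2E/3 = 6, F = 3 + 2 = 5.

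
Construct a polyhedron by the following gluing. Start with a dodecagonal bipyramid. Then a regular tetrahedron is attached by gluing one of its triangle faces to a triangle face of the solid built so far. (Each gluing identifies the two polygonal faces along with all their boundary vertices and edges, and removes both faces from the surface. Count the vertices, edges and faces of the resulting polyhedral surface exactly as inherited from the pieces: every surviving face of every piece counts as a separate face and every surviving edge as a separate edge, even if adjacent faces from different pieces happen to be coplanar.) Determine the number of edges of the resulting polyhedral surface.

39

A dodecagonal bipyramid: V=14, E=36, F=24.
Attach a regular tetrahedron (V=4, E=6, F=4) along a 3-gon: merge 3 vertices and 3 edges, delete both glued faces → V=15, E=39, F=26.
Check: V − E + F = 15 − 39 + 26 = 2.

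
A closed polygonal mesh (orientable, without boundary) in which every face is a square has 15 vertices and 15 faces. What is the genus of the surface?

1

Every face is a square, so 2E = 4·15 = 60, giving E = 30.
χ = V − E + F = 15 − 30 + 15 = 0.
For a closed orientable surface χ = 2 − 2g, so g = (2 − (0))/2 = 1.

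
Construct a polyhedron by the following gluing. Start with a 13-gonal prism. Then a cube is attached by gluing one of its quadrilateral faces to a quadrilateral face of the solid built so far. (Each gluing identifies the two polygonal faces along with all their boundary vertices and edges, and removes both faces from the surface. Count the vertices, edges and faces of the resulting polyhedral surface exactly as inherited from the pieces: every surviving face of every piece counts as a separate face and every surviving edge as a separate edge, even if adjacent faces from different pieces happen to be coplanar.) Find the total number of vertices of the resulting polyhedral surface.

30

A 13-gonal prism: V=26, E=39, F=15.
Attach a cube (V=8, E=12, F=6) along a 4-gon: merge 4 vertices and 4 edges, delete both glued faces → V=30, E=47, F=19.
Check: V − E + F = 30 − 47 + 19 = 2.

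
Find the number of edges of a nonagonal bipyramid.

27

A bipyramid over an n-gon has 2n triangular faces and n + 2 vertices: V = 9 + 2 = 11, E = 3·9 = 27, F = 2·9 = 18.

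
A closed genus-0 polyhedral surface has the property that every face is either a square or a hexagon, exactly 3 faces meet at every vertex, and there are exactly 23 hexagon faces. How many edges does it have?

Let x be the number of squares; then F = 23 + x.
Edge–face incidences: 2E = 6·23 + 4·x = 138 + 4x.
Every vertex has degree 3, so 3V = 2E.
Euler: V − E + F = 2 ⇒ (2E)/3 − E + (23 + x) = 2.
Multiply by 6: 2·(2E) − 3·(2E) + 6·(23 + x) = 12, i.e. 138 + 6x − (138 + 4x) = 12.
Collecting terms: 2x = 12, so x = 6.
Then 2E = 138 + 4·6 = 162, so E = 81, V = 2E/3 = 54, F = 23 + 6 = 29.

81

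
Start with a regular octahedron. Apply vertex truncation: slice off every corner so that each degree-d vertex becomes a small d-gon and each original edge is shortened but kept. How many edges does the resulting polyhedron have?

The base solid has V = 6, E = 12, F = 8.
Truncation replaces each original edge-end by a new vertex, so V′ = 2E = 24.
Each original edge survives, and each old vertex of degree d contributes d new edges; summing degrees gives Σd = 2E, so E′ = E + 2E = 3E = 36.
Each original face survives and each original vertex becomes one new face: F′ = F + V = 14.

36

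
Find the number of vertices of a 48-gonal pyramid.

49

A pyramid on an n-gon base has one n-gon and n triangles: V = 48 + 1 = 49, E = 2·48 = 96, F = 48 + 1 = 49.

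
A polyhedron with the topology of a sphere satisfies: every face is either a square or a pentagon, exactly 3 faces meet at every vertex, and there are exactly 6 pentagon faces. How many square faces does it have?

Let x be the number of squares; then F = 6 + x.
Edge–face incidences: 2E = 5·6 + 4·x = 30 + 4x.
Every vertex has degree 3, so 3V = 2E.
Euler: V − E + F = 2 ⇒ (2E)/3 − E + (6 + x) = 2.
Multiply by 6: 2·(2E) − 3·(2E) + 6·(6 + x) = 12, i.e. 36 + 6x − (30 + 4x) = 12.
Collecting terms: 2x + 6 = 12, so 2x = 6, so x = 3.
Then 2E = 30 + 4·3 = 42, so E = 21, V = 2E/3 = 14, F = 6 + 3 = 9.

3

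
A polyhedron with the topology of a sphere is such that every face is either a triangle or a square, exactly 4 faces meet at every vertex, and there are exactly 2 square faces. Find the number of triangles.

Let x be the number of triangles; then F = 2 + x.
Edge–face incidences: 2E = 4·2 + 3·x = 8 + 3x.
Every vertex has degree 4, so 4V = 2E.
Euler: V − E + F = 2 ⇒ (2E)/4 − E + (2 + x) = 2.
Multiply by 8: 2·(2E) − 4·(2E) + 8·(2 + x) = 16, i.e. 16 + 8x − 2·(8 + 3x) = 16.
Collecting terms: 2x = 16, so x = 8.
Then 2E = 8 + 3·8 = 32, so E = 16, V = 2E/4 = 8, F = 2 + 8 = 10.

8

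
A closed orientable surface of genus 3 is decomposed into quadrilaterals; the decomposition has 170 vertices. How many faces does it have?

174

χ = 2 − 2·3 = -4, and every face is a square so 4F = 2E.
V − E + F = -4 with E = 4F/2 gives 170 − (4/2 − 1)·F = -4, so F = 174 and E = 348.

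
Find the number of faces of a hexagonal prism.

8

A prism on an n-gon has two n-gon bases and n rectangular sides: V = 2·6 = 12, E = 3·6 = 18, F = 6 + 2 = 8.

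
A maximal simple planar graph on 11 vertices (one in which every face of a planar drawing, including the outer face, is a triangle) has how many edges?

27

In a plane triangulation 3F = 2E and V − E + F = 2, so E = 3V − 6 = 3·11 − 6 = 27.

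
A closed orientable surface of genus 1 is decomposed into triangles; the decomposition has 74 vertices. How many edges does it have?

222

χ = 2 − 2·1 = 0, and every face is a triangle so 3F = 2E.
V − E + F = 0 with E = 3F/2 gives 74 − (3/2 − 1)·F = 0, so F = 148 and E = 222.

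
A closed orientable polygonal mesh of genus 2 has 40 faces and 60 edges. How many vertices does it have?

For a closed orientable surface of genus 2, χ = 2 − 2·2 = -2.
V = -2 + E − F = -2 + 60 − 40 = 18.

18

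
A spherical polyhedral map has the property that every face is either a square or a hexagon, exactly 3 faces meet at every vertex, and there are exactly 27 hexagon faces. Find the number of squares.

Let x be the number of squares; then F = 27 + x.
Edge–face incidences: 2E = 6·27 + 4·x = 162 + 4x.
Every vertex has degree 3, so 3V = 2E.
Euler: V − E + F = 2 ⇒ (2E)/3 − E + (27 + x) = 2.
Multiply by 6: 2·(2E) − 3·(2E) + 6·(27 + x) = 12, i.e. 162 + 6x − (162 + 4x) = 12.
Collecting terms: 2x = 12, so x = 6.
Then 2E = 162 + 4·6 = 186, so E = 93, V = 2E/3 = 62, F = 27 + 6 = 33.

6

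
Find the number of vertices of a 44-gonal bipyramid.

A bipyramid over an n-gon has 2n triangular faces and n + 2 vertices: V = 44 + 2 = 46, E = 3·44 = 132, F = 2·44 = 88.

46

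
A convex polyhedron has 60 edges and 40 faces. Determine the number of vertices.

22

Here V − E + F = 2.
V = 2 + E − F = 2 + 60 − 40 = 22.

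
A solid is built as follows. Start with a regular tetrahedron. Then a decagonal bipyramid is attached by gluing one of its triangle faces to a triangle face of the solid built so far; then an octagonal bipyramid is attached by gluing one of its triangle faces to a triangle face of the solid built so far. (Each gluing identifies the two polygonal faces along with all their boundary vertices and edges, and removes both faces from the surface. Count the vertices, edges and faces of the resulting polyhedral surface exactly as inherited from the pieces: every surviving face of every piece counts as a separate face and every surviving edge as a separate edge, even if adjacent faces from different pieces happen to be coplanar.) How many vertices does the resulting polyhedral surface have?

20

A regular tetrahedron: V=4, E=6, F=4.
Attach a decagonal bipyramid (V=12, E=30, F=20) along a 3-gon: merge 3 vertices and 3 edges, delete both glued faces → V=13, E=33, F=22.
Attach an octagonal bipyramid (V=10, E=24, F=16) along a 3-gon: merge 3 vertices and 3 edges, delete both glued faces → V=20, E=54, F=36.
Check: V − E + F = 20 − 54 + 36 = 2.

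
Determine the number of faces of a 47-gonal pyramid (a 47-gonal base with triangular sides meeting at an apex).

A pyramid on an n-gon base has one n-gon and n triangles: V = 47 + 1 = 48, E = 2·47 = 94, F = 47 + 1 = 48.
Check: V − E + F = 48 − 94 + 48 = 2.

48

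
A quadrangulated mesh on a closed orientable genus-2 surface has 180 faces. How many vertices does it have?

χ = 2 − 2·2 = -2, and every face is a square so 4F = 2E.
E = 4·180/2 = 360. Then V = -2 + E − F = -2 + 360 − 180 = 178.

178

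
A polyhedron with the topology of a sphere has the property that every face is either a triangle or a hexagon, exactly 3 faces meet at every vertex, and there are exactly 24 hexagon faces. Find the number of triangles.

Let x be the number of triangles; then F = 24 + x.
Edge–face incidences: 2E = 6·24 + 3·x = 144 + 3x.
Every vertex has degree 3, so 3V = 2E.
Euler: V − E + F = 2 ⇒ (2E)/3 − E + (24 + x) = 2.
Multiply by 6: 2·(2E) − 3·(2E) + 6·(24 + x) = 12, i.e. 144 + 6x − (144 + 3x) = 12.
Collecting terms: 3x = 12, so x = 4.
Then 2E = 144 + 3·4 = 156, so E = 78, V = 2E/3 = 52, F = 24 + 4 = 28.

4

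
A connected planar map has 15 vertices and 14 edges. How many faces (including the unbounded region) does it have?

1

Euler's formula for a connected plane graph: V − E + F = 2, so F = 2 − 15 + 14 = 1.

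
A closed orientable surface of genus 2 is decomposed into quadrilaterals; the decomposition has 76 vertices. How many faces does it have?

78

χ = 2 − 2·2 = -2, and every face is a square so 4F = 2E.
V − E + F = -2 with E = 4F/2 gives 76 − (4/2 − 1)·F = -2, so F = 78 and E = 156.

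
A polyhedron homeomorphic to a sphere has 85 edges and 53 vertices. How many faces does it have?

Here V − E + F = 2.
F = 2 − V + E = 2 − 53 + 85 = 34.

34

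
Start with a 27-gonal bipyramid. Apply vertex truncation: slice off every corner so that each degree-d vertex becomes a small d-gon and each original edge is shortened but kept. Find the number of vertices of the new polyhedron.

The base solid has V = 29, E = 81, F = 54.
Truncation replaces each original edge-end by a new vertex, so V′ = 2E = 162.
Each original edge survives, and each old vertex of degree d contributes d new edges; summing degrees gives Σd = 2E, so E′ = E + 2E = 3E = 243.
Each original face survives and each original vertex becomes one new face: F′ = F + V = 83.

162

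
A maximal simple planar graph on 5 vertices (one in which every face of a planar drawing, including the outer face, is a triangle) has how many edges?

In a plane triangulation 3F = 2E and V − E + F = 2, so E = 3V − 6 = 3·5 − 6 = 9.

9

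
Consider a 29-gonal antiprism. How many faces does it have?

60

An antiprism on an n-gon has two n-gon caps and 2n triangles: V = 2·29 = 58, E = 4·29 = 116, F = 2·29 + 2 = 60.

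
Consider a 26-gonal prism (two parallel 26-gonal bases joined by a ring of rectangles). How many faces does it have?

A prism on an n-gon has two n-gon bases and n rectangular sides: V = 2·26 = 52, E = 3·26 = 78, F = 26 + 2 = 28.

28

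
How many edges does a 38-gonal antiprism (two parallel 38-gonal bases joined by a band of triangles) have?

An antiprism on an n-gon has two n-gon caps and 2n triangles: V = 2·38 = 76, E = 4·38 = 152, F = 2·38 + 2 = 78.
Check: V − E + F = 76 − 152 + 78 = 2.

152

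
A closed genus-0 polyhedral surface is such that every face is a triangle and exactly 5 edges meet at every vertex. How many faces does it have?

20

Each face has 3 edges and each edge borders two faces, so 2E = 3F.
Each vertex has degree 5, so 5V = 2E and hence V = 3F/5.
Euler: V − E + F = 2 ⇒ (3F/5) − (3F/2) + F = 2.
Multiply by 10: (6 − 15 + 10)F = 20, i.e. 1F = 20.
So F = 20, E = 3·20/2 = 30, V = 3·20/5 = 12.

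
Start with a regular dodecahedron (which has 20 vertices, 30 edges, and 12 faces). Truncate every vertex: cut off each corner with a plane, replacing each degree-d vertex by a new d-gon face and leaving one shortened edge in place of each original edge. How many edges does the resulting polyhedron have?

90

Truncation replaces each original edge-end by a new vertex, so V′ = 2E = 60.
Each original edge survives, and each old vertex of degree d contributes d new edges; summing degrees gives Σd = 2E, so E′ = E + 2E = 3E = 90.
Each original face survives and each original vertex becomes one new face: F′ = F + V = 32.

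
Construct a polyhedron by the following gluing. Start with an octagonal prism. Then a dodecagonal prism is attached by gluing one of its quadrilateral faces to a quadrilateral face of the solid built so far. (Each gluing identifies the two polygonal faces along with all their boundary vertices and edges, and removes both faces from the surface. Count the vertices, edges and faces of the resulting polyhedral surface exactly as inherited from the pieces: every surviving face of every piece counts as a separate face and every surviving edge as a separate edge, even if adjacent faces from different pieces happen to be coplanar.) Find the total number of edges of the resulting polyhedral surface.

56

An octagonal prism: V=16, E=24, F=10.
Attach a dodecagonal prism (V=24, E=36, F=14) along a 4-gon: merge 4 vertices and 4 edges, delete both glued faces → V=36, E=56, F=22.
Check: V − E + F = 36 − 56 + 22 = 2.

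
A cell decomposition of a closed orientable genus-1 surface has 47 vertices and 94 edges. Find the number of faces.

47

For a closed orientable surface of genus 1, χ = 2 − 2·1 = 0.
F = 0 − V + E = 0 − 47 + 94 = 47.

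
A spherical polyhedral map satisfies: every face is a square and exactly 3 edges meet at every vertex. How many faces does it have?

Each face has 4 edges and each edge borders two faces, so 2E = 4F.
Each vertex has degree 3, so 3V = 2E and hence V = 4F/3.
Euler: V − E + F = 2 ⇒ (4F/3) − (4F/2) + F = 2.
Multiply by 6: (8 − 12 + 6)F = 12, i.e. 2F = 12.
So F = 6, E = 4·6/2 = 12, V = 4·6/3 = 8.

6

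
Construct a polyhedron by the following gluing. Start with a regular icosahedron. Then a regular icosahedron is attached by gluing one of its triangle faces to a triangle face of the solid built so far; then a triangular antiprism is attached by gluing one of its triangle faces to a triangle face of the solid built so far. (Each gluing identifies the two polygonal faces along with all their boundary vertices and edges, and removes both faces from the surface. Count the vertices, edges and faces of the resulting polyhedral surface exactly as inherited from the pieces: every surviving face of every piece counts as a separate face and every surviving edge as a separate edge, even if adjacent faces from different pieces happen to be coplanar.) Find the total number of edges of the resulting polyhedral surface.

A regular icosahedron: V=12, E=30, F=20.
Attach a regular icosahedron (V=12, E=30, F=20) along a 3-gon: merge 3 vertices and 3 edges, delete both glued faces → V=21, E=57, F=38.
Attach a triangular antiprism (V=6, E=12, F=8) along a 3-gon: merge 3 vertices and 3 edges, delete both glued faces → V=24, E=66, F=44.
Check: V − E + F = 24 − 66 + 44 = 2.

66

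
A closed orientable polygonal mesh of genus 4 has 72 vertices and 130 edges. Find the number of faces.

52

For a closed orientable surface of genus 4, χ = 2 − 2·4 = -6.
F = -6 − V + E = -6 − 72 + 130 = 52.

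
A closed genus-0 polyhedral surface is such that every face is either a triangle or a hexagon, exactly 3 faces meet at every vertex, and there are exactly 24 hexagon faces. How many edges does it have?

78

Let x be the number of triangles; then F = 24 + x.
Edge–face incidences: 2E = 6·24 + 3·x = 144 + 3x.
Every vertex has degree 3, so 3V = 2E.
Euler: V − E + F = 2 ⇒ (2E)/3 − E + (24 + x) = 2.
Multiply by 6: 2·(2E) − 3·(2E) + 6·(24 + x) = 12, i.e. 144 + 6x − (144 + 3x) = 12.
Collecting terms: 3x = 12, so x = 4.
Then 2E = 144 + 3·4 = 156, so E = 78, V = 2E/3 = 52, F = 24 + 4 = 28.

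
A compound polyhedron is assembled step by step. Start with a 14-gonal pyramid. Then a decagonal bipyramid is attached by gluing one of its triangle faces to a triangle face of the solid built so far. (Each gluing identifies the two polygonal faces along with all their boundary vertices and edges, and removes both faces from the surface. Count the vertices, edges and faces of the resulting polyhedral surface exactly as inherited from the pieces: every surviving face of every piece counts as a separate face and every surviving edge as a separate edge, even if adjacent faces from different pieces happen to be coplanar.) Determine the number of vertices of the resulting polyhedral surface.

24

A 14-gonal pyramid: V=15, E=28, F=15.
Attach a decagonal bipyramid (V=12, E=30, F=20) along a 3-gon: merge 3 vertices and 3 edges, delete both glued faces → V=24, E=55, F=33.
Check: V − E + F = 24 − 55 + 33 = 2.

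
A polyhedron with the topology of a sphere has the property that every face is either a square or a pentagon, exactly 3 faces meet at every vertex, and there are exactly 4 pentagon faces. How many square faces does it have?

4

Let x be the number of squares; then F = 4 + x.
Edge–face incidences: 2E = 5·4 + 4·x = 20 + 4x.
Every vertex has degree 3, so 3V = 2E.
Euler: V − E + F = 2 ⇒ (2E)/3 − E + (4 + x) = 2.
Multiply by 6: 2·(2E) − 3·(2E) + 6·(4 + x) = 12, i.e. 24 + 6x − (20 + 4x) = 12.
Collecting terms: 2x + 4 = 12, so 2x = 8, so x = 4.
Then 2E = 20 + 4·4 = 36, so E = 18, V = 2E/3 = 12, F = 4 + 4 = 8.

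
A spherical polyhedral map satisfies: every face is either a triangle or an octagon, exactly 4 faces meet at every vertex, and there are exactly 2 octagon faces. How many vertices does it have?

Let x be the number of triangles; then F = 2 + x.
Edge–face incidences: 2E = 8·2 + 3·x = 16 + 3x.
Every vertex has degree 4, so 4V = 2E.
Euler: V − E + F = 2 ⇒ (2E)/4 − E + (2 + x) = 2.
Multiply by 8: 2·(2E) − 4·(2E) + 8·(2 + x) = 16, i.e. 16 + 8x − 2·(16 + 3x) = 16.
Collecting terms: 2x − 16 = 16, so 2x = 32, so x = 16.
Then 2E = 16 + 3·16 = 64, so E = 32, V = 2E/4 = 16, F = 2 + 16 = 18.

16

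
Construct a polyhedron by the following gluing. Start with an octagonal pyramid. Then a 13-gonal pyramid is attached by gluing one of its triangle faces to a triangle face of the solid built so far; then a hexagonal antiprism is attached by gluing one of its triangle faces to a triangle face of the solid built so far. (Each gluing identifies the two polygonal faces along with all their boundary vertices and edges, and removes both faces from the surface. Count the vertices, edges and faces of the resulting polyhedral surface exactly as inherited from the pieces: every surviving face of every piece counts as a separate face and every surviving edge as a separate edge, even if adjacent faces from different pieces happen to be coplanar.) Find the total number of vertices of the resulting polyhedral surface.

An octagonal pyramid: V=9, E=16, F=9.
Attach a 13-gonal pyramid (V=14, E=26, F=14) along a 3-gon: merge 3 vertices and 3 edges, delete both glued faces → V=20, E=39, F=21.
Attach a hexagonal antiprism (V=12, E=24, F=14) along a 3-gon: merge 3 vertices and 3 edges, delete both glued faces → V=29, E=60, F=33.
Check: V − E + F = 29 − 60 + 33 = 2.

29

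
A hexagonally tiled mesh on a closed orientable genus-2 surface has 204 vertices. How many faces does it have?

χ = 2 − 2·2 = -2, and every face is a hexagon so 6F = 2E.
V − E + F = -2 with E = 6F/2 gives 204 − (6/2 − 1)·F = -2, so F = 103 and E = 309.

103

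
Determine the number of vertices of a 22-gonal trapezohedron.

The n-trapezohedron (dual of the n-antiprism) has V = 2·22 + 2 = 46, E = 4·22 = 88, F = 2·22 = 44.
Check: V − E + F = 46 − 88 + 44 = 2.

46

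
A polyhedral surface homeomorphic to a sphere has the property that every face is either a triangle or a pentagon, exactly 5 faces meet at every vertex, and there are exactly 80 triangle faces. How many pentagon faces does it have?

Let x be the number of pentagons; then F = 80 + x.
Edge–face incidences: 2E = 3·80 + 5·x = 240 + 5x.
Every vertex has degree 5, so 5V = 2E.
Euler: V − E + F = 2 ⇒ (2E)/5 − E + (80 + x) = 2.
Multiply by 10: 2·(2E) − 5·(2E) + 10·(80 + x) = 20, i.e. 800 + 10x − 3·(240 + 5x) = 20.
Collecting terms: −5x + 80 = 20, so −5x = −60, so x = 12.
Then 2E = 240 + 5·12 = 300, so E = 150, V = 2E/5 = 60, F = 80 + 12 = 92.

12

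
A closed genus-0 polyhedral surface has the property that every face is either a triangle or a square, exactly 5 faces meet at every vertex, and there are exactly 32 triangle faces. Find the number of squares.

Let x be the number of squares; then F = 32 + x.
Edge–face incidences: 2E = 3·32 + 4·x = 96 + 4x.
Every vertex has degree 5, so 5V = 2E.
Euler: V − E + F = 2 ⇒ (2E)/5 − E + (32 + x) = 2.
Multiply by 10: 2·(2E) − 5·(2E) + 10·(32 + x) = 20, i.e. 320 + 10x − 3·(96 + 4x) = 20.
Collecting terms: −2x + 32 = 20, so −2x = −12, so x = 6.
Then 2E = 96 + 4·6 = 120, so E = 60, V = 2E/5 = 24, F = 32 + 6 = 38.

6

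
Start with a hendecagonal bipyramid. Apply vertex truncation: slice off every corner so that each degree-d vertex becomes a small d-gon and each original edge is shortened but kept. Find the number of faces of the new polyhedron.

The base solid has V = 13, E = 33, F = 22.
Truncation replaces each original edge-end by a new vertex, so V′ = 2E = 66.
Each original edge survives, and each old vertex of degree d contributes d new edges; summing degrees gives Σd = 2E, so E′ = E + 2E = 3E = 99.
Each original face survives and each original vertex becomes one new face: F′ = F + V = 35.

35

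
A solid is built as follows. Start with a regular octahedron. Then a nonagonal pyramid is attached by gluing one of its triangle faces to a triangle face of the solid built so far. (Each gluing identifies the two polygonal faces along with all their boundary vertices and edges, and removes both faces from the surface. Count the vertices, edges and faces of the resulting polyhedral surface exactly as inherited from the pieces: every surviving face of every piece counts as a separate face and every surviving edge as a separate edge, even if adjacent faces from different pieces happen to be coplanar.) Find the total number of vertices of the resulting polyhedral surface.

13

A regular octahedron: V=6, E=12, F=8.
Attach a nonagonal pyramid (V=10, E=18, F=10) along a 3-gon: merge 3 vertices and 3 edges, delete both glued faces → V=13, E=27, F=16.
Check: V − E + F = 13 − 27 + 16 = 2.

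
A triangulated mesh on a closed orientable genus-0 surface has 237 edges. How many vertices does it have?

χ = 2 − 2·0 = 2, and every face is a triangle so 3F = 2E.
F = 2E/3 = 158. Then V = 2 + E − F = 2 + 237 − 158 = 81.

81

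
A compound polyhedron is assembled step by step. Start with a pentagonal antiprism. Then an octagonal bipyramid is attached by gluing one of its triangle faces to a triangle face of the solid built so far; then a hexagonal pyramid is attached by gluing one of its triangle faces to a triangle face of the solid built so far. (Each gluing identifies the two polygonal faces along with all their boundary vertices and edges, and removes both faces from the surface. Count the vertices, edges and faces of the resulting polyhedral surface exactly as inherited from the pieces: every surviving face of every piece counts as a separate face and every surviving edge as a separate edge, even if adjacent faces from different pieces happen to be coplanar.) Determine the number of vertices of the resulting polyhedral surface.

21

A pentagonal antiprism: V=10, E=20, F=12.
Attach an octagonal bipyramid (V=10, E=24, F=16) along a 3-gon: merge 3 vertices and 3 edges, delete both glued faces → V=17, E=41, F=26.
Attach a hexagonal pyramid (V=7, E=12, F=7) along a 3-gon: merge 3 vertices and 3 edges, delete both glued faces → V=21, E=50, F=31.
Check: V − E + F = 21 − 50 + 31 = 2.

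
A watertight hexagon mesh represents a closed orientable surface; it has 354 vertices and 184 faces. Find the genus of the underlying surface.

Every face is a hexagon, so 2E = 6·184 = 1104, giving E = 552.
χ = V − E + F = 354 − 552 + 184 = -14.
For a closed orientable surface χ = 2 − 2g, so g = (2 − (-14))/2 = 8.

8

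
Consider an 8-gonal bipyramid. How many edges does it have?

A bipyramid over an n-gon has 2n triangular faces and n + 2 vertices: V = 8 + 2 = 10, E = 3·8 = 24, F = 2·8 = 16.

24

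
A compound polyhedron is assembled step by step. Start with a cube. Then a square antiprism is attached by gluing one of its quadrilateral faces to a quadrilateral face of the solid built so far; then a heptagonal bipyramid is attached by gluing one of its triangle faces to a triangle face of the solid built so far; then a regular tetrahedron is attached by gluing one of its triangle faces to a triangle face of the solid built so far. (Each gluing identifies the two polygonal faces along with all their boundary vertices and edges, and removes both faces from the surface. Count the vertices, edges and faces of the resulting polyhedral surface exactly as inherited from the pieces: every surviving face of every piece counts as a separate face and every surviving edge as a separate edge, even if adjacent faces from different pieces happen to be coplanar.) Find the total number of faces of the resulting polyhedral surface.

A cube: V=8, E=12, F=6.
Attach a square antiprism (V=8, E=16, F=10) along a 4-gon: merge 4 vertices and 4 edges, delete both glued faces → V=12, E=24, F=14.
Attach a heptagonal bipyramid (V=9, E=21, F=14) along a 3-gon: merge 3 vertices and 3 edges, delete both glued faces → V=18, E=42, F=26.
Attach a regular tetrahedron (V=4, E=6, F=4) along a 3-gon: merge 3 vertices and 3 edges, delete both glued faces → V=19, E=45, F=28.
Check: V − E + F = 19 − 45 + 28 = 2.

28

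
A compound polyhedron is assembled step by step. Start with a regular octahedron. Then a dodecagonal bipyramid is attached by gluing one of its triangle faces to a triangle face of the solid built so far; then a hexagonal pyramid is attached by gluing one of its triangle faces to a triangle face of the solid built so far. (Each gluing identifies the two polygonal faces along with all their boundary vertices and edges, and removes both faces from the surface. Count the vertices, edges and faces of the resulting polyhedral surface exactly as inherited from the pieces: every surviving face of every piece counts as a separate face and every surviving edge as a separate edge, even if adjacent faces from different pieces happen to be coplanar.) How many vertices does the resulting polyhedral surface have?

21

A regular octahedron: V=6, E=12, F=8.
Attach a dodecagonal bipyramid (V=14, E=36, F=24) along a 3-gon: merge 3 vertices and 3 edges, delete both glued faces → V=17, E=45, F=30.
Attach a hexagonal pyramid (V=7, E=12, F=7) along a 3-gon: merge 3 vertices and 3 edges, delete both glued faces → V=21, E=54, F=35.
Check: V − E + F = 21 − 54 + 35 = 2.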